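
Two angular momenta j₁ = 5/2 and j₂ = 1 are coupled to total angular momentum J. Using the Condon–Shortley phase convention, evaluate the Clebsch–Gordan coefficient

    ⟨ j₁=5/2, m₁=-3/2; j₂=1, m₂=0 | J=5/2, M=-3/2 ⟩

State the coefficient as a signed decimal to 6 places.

−√(9/35) ≈ -0.507093

j₁+j₂−J=1  J+j₁−j₂=4  J−j₁+j₂=1  j₁+j₂+J+1=7
(j₁±m₁, j₂±m₂, J±M) = (1,4,1,1,1,4)
P² = 576/35
sum k=0..1:
  [0] +1/24 = 1/24
  [1] −1/6 = -1/6
S = -1/8
C² = P²·S² = 9/35 ; C = -0.507093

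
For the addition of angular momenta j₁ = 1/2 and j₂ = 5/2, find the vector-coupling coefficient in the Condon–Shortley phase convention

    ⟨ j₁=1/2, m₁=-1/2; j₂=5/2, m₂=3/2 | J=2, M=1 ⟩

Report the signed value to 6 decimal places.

-0.816497

j₁+j₂−J=1  J+j₁−j₂=0  J−j₁+j₂=4  j₁+j₂+J+1=6
(j₁±m₁, j₂±m₂, J±M) = (0,1,4,1,3,1)
P² = 24
sum k=1..1:
  [1] −1/6 = -1/6
S = -1/6
C² = P²·S² = 2/3 ; C = -0.816497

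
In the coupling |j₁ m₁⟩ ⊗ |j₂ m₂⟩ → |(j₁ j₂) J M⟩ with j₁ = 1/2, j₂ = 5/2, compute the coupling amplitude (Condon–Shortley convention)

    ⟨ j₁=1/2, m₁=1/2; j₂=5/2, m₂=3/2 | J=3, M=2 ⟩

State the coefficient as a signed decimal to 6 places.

√[7·0!1!5!/7! · 1!0!4!1!5!1!] = √(480)
  +(−1)^0/∏(0,0,0,4,1,1)! = 1/24  (running 1/24)
⟨..|..⟩ = √(480)·(1/24) = +0.912871

+√(5/6) ≈ +0.912871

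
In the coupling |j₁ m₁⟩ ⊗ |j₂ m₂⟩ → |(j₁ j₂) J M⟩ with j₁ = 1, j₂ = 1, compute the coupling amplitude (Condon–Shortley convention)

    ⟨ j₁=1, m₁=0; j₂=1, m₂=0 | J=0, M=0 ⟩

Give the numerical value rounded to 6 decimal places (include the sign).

-0.577350

√[1·2!0!0!/3! · 1!1!1!1!0!0!] = √(1/3)
  +(−1)^1/∏(1,1,0,0,0,0)! = -1  (running -1)
⟨..|..⟩ = √(1/3)·(-1) = -0.577350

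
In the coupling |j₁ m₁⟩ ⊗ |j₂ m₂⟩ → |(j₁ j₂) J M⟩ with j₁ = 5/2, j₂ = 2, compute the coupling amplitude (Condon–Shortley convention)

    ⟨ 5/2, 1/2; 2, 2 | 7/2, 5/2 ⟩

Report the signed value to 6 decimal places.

j₁+j₂−J=1  J+j₁−j₂=4  J−j₁+j₂=3  j₁+j₂+J+1=9
(j₁±m₁, j₂±m₂, J±M) = (3,2,4,0,6,1)
P² = 4608/7
sum k=1..1:
  [1] −1/36 = -1/36
S = -1/36
C² = P²·S² = 32/63 ; C = -0.712697

-0.712697  (= −√(32/63))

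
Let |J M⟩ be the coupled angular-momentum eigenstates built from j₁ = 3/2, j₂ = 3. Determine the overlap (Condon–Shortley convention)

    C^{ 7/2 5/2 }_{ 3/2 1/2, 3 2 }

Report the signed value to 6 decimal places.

−√(1/7) = -0.377964

√[8·1!2!5!/9! · 2!1!5!1!6!1!] = √(6400/7)
  +(−1)^0/∏(0,1,1,5,1,0)! = 1/120  (running 1/120)
  +(−1)^1/∏(1,0,0,4,2,1)! = -1/48  (running -1/80)
⟨..|..⟩ = √(6400/7)·(-1/80) = -0.377964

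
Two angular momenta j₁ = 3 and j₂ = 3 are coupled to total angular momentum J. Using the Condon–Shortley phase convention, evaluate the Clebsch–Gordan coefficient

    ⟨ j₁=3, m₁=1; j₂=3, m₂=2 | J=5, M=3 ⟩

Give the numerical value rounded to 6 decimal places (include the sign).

√[11·1!5!5!/12! · 4!2!5!1!8!2!] = √(153600)
  +(−1)^0/∏(0,1,2,5,3,0)! = 1/1440  (running 1/1440)
  +(−1)^1/∏(1,0,1,4,4,1)! = -1/576  (running -1/960)
⟨..|..⟩ = √(153600)·(-1/960) = -0.408248

−√(1/6) ≈ -0.408248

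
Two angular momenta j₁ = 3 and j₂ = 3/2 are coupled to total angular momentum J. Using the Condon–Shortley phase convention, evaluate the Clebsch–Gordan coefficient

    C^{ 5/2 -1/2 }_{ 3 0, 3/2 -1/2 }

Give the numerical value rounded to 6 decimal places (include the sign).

−√(6/35) = -0.414039

√[6·2!4!1!/8! · 3!3!1!2!2!3!] = √(216/35)
  +(−1)^0/∏(0,2,3,1,1,0)! = 1/12  (running 1/12)
  +(−1)^1/∏(1,1,2,0,2,1)! = -1/4  (running -1/6)
⟨..|..⟩ = √(216/35)·(-1/6) = -0.414039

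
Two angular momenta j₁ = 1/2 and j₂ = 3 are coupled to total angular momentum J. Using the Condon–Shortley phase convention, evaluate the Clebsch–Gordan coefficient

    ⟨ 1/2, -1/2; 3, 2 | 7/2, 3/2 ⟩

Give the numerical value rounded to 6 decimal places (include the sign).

√[8·0!1!6!/8! · 0!1!5!1!5!2!] = √(28800/7)
  +(−1)^0/∏(0,0,1,5,0,1)! = 1/120  (running 1/120)
⟨..|..⟩ = √(28800/7)·(1/120) = +0.534522

+0.534522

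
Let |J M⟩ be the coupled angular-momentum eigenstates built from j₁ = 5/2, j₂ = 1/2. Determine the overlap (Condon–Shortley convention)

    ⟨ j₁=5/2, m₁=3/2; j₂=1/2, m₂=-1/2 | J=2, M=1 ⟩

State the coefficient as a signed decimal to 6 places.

√[5·1!4!0!/6! · 4!1!0!1!3!1!] = √(24)
  +(−1)^0/∏(0,1,1,0,3,0)! = 1/6  (running 1/6)
⟨..|..⟩ = √(24)·(1/6) = +0.816497

+0.816497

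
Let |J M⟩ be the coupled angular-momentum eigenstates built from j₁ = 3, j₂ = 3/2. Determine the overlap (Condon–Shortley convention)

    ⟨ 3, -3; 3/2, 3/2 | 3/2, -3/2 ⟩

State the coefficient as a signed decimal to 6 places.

-0.755929  (= −√(4/7))

triangle: 3!×3!×0!/7! = 36/5040
(j±m)!: 0!×6!×3!×0!×0!×3! = 25920
prefactor² = (2J+1)×Δ×N² = 5184/7
  k=3: −1/(3!×0!×3!×0!×0!×0!) = -1/36
Σ = -1/36  ⇒  CG² = 5184/7×(-1/36)² = 4/7
CG = −√(4/7) = -0.755929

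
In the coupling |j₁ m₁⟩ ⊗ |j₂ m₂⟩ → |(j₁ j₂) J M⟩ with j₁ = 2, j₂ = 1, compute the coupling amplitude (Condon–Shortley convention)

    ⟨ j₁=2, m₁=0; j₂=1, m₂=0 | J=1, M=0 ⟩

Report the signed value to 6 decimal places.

j₁+j₂−J=2  J+j₁−j₂=2  J−j₁+j₂=0  j₁+j₂+J+1=5
(j₁±m₁, j₂±m₂, J±M) = (2,2,1,1,1,1)
P² = 2/5
sum k=1..1:
  [1] −1/1 = -1
S = -1
C² = P²·S² = 2/5 ; C = -0.632456

−√(2/5) ≈ -0.632456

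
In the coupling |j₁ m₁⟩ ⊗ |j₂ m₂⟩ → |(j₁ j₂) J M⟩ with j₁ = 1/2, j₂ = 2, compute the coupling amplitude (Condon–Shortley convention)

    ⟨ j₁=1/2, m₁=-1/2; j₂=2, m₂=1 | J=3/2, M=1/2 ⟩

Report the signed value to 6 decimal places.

-0.774597

√[4·1!0!3!/5! · 0!1!3!1!2!1!] = √(12/5)
  +(−1)^1/∏(1,0,0,2,0,1)! = -1/2  (running -1/2)
⟨..|..⟩ = √(12/5)·(-1/2) = -0.774597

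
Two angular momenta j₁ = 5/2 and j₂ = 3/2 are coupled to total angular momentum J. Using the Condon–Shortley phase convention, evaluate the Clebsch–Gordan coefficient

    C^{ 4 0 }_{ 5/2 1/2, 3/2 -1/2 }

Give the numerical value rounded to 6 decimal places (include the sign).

+0.654654

triangle: 0!·5!·3!/9! = 720/362880
(j±m)!: 3!·2!·1!·2!·4!·4! = 13824
prefactor² = (2J+1)·Δ·N² = 1728/7
  k=0: +1/(0!·0!·2!·1!·3!·2!) = 1/24
Σ = 1/24  ⇒  CG² = 1728/7·1/24² = 3/7
CG = +√(3/7) = +0.654654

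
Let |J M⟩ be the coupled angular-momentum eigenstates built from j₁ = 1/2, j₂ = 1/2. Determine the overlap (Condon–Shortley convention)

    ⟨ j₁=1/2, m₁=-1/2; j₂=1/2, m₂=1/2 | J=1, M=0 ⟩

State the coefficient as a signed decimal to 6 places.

+0.707107

triangle: 0!*1!*1!/3! = 1/6
(j±m)!: 0!*1!*1!*0!*1!*1! = 1
prefactor² = (2J+1)*Δ*N² = 1/2
  k=0: +1/(0!*0!*1!*1!*0!*0!) = 1
Σ = 1  ⇒  CG² = 1/2*1² = 1/2
CG = +√(1/2) = +0.707107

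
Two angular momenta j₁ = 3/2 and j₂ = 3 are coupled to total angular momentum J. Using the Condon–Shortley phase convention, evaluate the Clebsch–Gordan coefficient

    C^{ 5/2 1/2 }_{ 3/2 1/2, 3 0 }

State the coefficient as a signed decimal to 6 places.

−√(6/35) = -0.414039

j₁+j₂−J=2  J+j₁−j₂=1  J−j₁+j₂=4  j₁+j₂+J+1=8
(j₁±m₁, j₂±m₂, J±M) = (2,1,3,3,3,2)
P² = 216/35
sum k=0..1:
  [0] +1/12 = 1/12
  [1] −1/4 = -1/4
S = -1/6
C² = P²·S² = 6/35 ; C = -0.414039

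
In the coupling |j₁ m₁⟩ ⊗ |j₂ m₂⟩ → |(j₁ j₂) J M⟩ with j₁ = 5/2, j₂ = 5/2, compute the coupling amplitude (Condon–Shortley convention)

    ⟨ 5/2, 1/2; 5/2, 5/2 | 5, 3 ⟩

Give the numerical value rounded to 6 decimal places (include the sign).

+0.471405  (= +√(2/9))

j₁+j₂−J=0  J+j₁−j₂=5  J−j₁+j₂=5  j₁+j₂+J+1=11
(j₁±m₁, j₂±m₂, J±M) = (3,2,5,0,8,2)
P² = 460800
sum k=0..0:
  [0] +1/1440 = 1/1440
S = 1/1440
C² = P²·S² = 2/9 ; C = +0.471405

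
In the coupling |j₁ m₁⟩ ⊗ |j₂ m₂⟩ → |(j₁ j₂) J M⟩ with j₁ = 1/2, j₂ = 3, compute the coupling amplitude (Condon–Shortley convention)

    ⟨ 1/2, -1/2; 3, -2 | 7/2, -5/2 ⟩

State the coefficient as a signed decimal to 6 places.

triangle: 0!*1!*6!/8! = 720/40320
(j±m)!: 0!*1!*1!*5!*1!*6! = 86400
prefactor² = (2J+1)*Δ*N² = 86400/7
  k=0: +1/(0!*0!*1!*1!*0!*5!) = 1/120
Σ = 1/120  ⇒  CG² = 86400/7*1/120² = 6/7
CG = +√(6/7) = +0.925820

+√(6/7) = +0.925820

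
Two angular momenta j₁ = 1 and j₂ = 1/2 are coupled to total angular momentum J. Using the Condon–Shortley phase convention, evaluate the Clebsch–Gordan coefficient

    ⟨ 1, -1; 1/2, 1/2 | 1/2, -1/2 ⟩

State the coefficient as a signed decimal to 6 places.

-0.816497  (= −√(2/3))

j₁+j₂−J=1  J+j₁−j₂=1  J−j₁+j₂=0  j₁+j₂+J+1=3
(j₁±m₁, j₂±m₂, J±M) = (0,2,1,0,0,1)
P² = 2/3
sum k=1..1:
  [1] −1/1 = -1
S = -1
C² = P²·S² = 2/3 ; C = -0.816497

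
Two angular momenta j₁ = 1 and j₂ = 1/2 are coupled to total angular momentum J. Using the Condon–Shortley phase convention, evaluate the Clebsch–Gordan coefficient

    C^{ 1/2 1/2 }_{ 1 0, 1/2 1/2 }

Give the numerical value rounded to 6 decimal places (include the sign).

j₁+j₂−J=1  J+j₁−j₂=1  J−j₁+j₂=0  j₁+j₂+J+1=3
(j₁±m₁, j₂±m₂, J±M) = (1,1,1,0,1,0)
P² = 1/3
sum k=1..1:
  [1] −1/1 = -1
S = -1
C² = P²·S² = 1/3 ; C = -0.577350

−√(1/3) ≈ -0.577350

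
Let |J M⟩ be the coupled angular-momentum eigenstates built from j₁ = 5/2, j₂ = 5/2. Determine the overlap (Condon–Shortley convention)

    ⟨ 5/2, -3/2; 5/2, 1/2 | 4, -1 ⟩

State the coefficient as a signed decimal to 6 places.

j₁+j₂−J=1  J+j₁−j₂=4  J−j₁+j₂=4  j₁+j₂+J+1=10
(j₁±m₁, j₂±m₂, J±M) = (1,4,3,2,3,5)
P² = 10368/35
sum k=0..1:
  [0] +1/144 = 1/144
  [1] −1/24 = -1/24
S = -5/144
C² = P²·S² = 5/14 ; C = -0.597614

-0.597614  (= −√(5/14))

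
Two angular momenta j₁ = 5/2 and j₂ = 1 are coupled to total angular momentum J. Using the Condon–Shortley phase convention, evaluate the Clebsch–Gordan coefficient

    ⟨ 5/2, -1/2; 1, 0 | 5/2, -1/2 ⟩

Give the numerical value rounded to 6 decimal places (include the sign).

−√(1/35) = -0.169031

j₁+j₂−J=1  J+j₁−j₂=4  J−j₁+j₂=1  j₁+j₂+J+1=7
(j₁±m₁, j₂±m₂, J±M) = (2,3,1,1,2,3)
P² = 144/35
sum k=0..1:
  [0] +1/6 = 1/6
  [1] −1/4 = -1/4
S = -1/12
C² = P²·S² = 1/35 ; C = -0.169031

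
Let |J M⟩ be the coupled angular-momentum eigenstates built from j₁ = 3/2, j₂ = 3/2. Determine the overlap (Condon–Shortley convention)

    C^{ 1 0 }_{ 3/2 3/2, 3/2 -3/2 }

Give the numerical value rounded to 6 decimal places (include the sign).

+0.670820

√[3·2!1!1!/5! · 3!0!0!3!1!1!] = √(9/5)
  +(−1)^0/∏(0,2,0,0,1,1)! = 1/2  (running 1/2)
⟨..|..⟩ = √(9/5)·(1/2) = +0.670820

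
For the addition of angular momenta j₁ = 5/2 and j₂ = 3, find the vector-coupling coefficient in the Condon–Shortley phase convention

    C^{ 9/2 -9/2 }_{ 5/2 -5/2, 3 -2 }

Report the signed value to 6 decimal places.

triangle: 1!·4!·5!/11! = 2880/39916800
(j±m)!: 0!·5!·1!·5!·0!·9! = 5225472000
prefactor² = (2J+1)·Δ·N² = 41472000/11
  k=1: −1/(1!·0!·4!·0!·0!·5!) = -1/2880
Σ = -1/2880  ⇒  CG² = 41472000/11·(-1/2880)² = 5/11
CG = −√(5/11) = -0.674200

-0.674200  (= −√(5/11))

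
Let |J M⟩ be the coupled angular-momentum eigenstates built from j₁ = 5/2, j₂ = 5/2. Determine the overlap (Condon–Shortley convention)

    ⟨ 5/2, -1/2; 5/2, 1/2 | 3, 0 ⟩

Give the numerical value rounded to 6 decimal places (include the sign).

j₁+j₂−J=2  J+j₁−j₂=3  J−j₁+j₂=3  j₁+j₂+J+1=9
(j₁±m₁, j₂±m₂, J±M) = (2,3,3,2,3,3)
P² = 36/5
sum k=0..2:
  [0] +1/72 = 1/72
  [1] −1/4 = -1/4
  [2] +1/8 = 1/8
S = -1/9
C² = P²·S² = 4/45 ; C = -0.298142

-0.298142  (= −√(4/45))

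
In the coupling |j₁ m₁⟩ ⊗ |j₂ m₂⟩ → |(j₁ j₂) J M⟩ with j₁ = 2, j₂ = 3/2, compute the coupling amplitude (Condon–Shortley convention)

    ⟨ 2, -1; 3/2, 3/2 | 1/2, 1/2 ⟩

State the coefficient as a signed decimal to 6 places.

triangle: 3!*1!*0!/5! = 6/120
(j±m)!: 1!*3!*3!*0!*1!*0! = 36
prefactor² = (2J+1)*Δ*N² = 18/5
  k=3: −1/(3!*0!*0!*0!*1!*0!) = -1/6
Σ = -1/6  ⇒  CG² = 18/5*(-1/6)² = 1/10
CG = −√(1/10) = -0.316228

−√(1/10) = -0.316228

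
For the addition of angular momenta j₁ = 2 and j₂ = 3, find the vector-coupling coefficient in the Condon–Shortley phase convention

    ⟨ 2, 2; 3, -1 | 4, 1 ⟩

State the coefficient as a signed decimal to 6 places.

+0.534522  (= +√(2/7))

triangle: 1!·3!·5!/10! = 720/3628800
(j±m)!: 4!·0!·2!·4!·5!·3! = 829440
prefactor² = (2J+1)·Δ·N² = 10368/7
  k=0: +1/(0!·1!·0!·2!·3!·3!) = 1/72
Σ = 1/72  ⇒  CG² = 10368/7·1/72² = 2/7
CG = +√(2/7) = +0.534522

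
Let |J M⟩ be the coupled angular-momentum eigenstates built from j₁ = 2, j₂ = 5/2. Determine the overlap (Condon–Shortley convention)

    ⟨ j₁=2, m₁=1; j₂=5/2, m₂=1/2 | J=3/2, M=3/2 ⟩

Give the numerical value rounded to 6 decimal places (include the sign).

j₁+j₂−J=3  J+j₁−j₂=1  J−j₁+j₂=2  j₁+j₂+J+1=7
(j₁±m₁, j₂±m₂, J±M) = (3,1,3,2,3,0)
P² = 144/35
sum k=1..1:
  [1] −1/4 = -1/4
S = -1/4
C² = P²·S² = 9/35 ; C = -0.507093

−√(9/35) = -0.507093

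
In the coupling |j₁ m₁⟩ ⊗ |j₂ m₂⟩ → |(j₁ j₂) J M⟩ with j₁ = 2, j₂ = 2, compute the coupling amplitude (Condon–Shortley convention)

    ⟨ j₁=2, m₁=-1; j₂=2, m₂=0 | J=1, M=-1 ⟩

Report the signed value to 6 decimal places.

+√(3/10) ≈ +0.547723

j₁+j₂−J=3  J+j₁−j₂=1  J−j₁+j₂=1  j₁+j₂+J+1=6
(j₁±m₁, j₂±m₂, J±M) = (1,3,2,2,0,2)
P² = 6/5
sum k=2..2:
  [2] +1/2 = 1/2
S = 1/2
C² = P²·S² = 3/10 ; C = +0.547723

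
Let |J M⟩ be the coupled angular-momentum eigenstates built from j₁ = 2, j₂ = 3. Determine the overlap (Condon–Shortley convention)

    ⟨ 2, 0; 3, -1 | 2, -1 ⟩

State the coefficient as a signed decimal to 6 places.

−√(1/7) ≈ -0.377964

triangle: 3!*1!*3!/8! = 36/40320
(j±m)!: 2!*2!*2!*4!*1!*3! = 1152
prefactor² = (2J+1)*Δ*N² = 36/7
  k=1: −1/(1!*2!*1!*1!*0!*2!) = -1/4
  k=2: +1/(2!*1!*0!*0!*1!*3!) = 1/12
Σ = -1/6  ⇒  CG² = 36/7*(-1/6)² = 1/7
CG = −√(1/7) = -0.377964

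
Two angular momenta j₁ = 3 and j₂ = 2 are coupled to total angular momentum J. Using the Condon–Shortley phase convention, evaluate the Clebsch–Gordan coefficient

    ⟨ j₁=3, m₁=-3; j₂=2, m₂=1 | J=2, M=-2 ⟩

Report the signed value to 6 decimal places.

√[5·3!3!1!/8! · 0!6!3!1!0!4!] = √(3240/7)
  +(−1)^3/∏(3,0,3,0,0,1)! = -1/36  (running -1/36)
⟨..|..⟩ = √(3240/7)·(-1/36) = -0.597614

-0.597614  (= −√(5/14))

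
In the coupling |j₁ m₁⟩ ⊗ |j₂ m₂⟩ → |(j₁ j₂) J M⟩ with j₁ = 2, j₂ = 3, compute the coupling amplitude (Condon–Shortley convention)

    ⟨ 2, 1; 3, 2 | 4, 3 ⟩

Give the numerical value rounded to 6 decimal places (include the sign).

j₁+j₂−J=1  J+j₁−j₂=3  J−j₁+j₂=5  j₁+j₂+J+1=10
(j₁±m₁, j₂±m₂, J±M) = (3,1,5,1,7,1)
P² = 6480
sum k=0..1:
  [0] +1/240 = 1/240
  [1] −1/144 = -1/144
S = -1/360
C² = P²·S² = 1/20 ; C = -0.223607

-0.223607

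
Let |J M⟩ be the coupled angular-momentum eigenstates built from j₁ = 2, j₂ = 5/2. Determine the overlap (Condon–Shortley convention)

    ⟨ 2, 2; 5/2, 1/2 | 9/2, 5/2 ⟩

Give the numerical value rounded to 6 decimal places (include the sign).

triangle: 0!×4!×5!/10! = 2880/3628800
(j±m)!: 4!×0!×3!×2!×7!×2! = 2903040
prefactor² = (2J+1)×Δ×N² = 23040
  k=0: +1/(0!×0!×0!×3!×4!×2!) = 1/288
Σ = 1/288  ⇒  CG² = 23040×1/288² = 5/18
CG = +√(5/18) = +0.527046

+0.527046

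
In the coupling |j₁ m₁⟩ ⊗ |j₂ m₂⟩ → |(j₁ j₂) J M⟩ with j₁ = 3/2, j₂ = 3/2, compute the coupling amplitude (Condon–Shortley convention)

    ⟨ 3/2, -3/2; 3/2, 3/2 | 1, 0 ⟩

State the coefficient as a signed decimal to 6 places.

+0.670820

√[3·2!1!1!/5! · 0!3!3!0!1!1!] = √(9/5)
  +(−1)^2/∏(2,0,1,1,0,0)! = 1/2  (running 1/2)
⟨..|..⟩ = √(9/5)·(1/2) = +0.670820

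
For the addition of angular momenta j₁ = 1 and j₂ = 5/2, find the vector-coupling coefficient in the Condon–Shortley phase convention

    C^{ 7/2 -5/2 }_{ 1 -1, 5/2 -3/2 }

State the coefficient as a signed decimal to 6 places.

+0.845154  (= +√(5/7))

√[8·0!2!5!/8! · 0!2!1!4!1!6!] = √(11520/7)
  +(−1)^0/∏(0,0,2,1,0,4)! = 1/48  (running 1/48)
⟨..|..⟩ = √(11520/7)·(1/48) = +0.845154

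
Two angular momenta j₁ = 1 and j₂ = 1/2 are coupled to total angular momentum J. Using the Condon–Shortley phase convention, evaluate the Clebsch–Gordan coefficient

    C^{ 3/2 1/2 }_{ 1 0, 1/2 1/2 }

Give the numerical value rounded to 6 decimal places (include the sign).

+√(2/3) = +0.816497

√[4·0!2!1!/4! · 1!1!1!0!2!1!] = √(2/3)
  +(−1)^0/∏(0,0,1,1,1,0)! = 1  (running 1)
⟨..|..⟩ = √(2/3)·(1) = +0.816497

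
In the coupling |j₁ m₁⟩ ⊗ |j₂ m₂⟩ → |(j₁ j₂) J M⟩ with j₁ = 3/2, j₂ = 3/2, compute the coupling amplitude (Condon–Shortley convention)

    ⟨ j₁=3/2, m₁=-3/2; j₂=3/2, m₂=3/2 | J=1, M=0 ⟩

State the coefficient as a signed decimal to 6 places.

+0.670820

j₁+j₂−J=2  J+j₁−j₂=1  J−j₁+j₂=1  j₁+j₂+J+1=5
(j₁±m₁, j₂±m₂, J±M) = (0,3,3,0,1,1)
P² = 9/5
sum k=2..2:
  [2] +1/2 = 1/2
S = 1/2
C² = P²·S² = 9/20 ; C = +0.670820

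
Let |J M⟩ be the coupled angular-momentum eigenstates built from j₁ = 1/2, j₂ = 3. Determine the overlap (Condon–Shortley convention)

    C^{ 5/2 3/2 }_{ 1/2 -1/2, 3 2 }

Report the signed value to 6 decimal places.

−√(5/7) = -0.845154

j₁+j₂−J=1  J+j₁−j₂=0  J−j₁+j₂=5  j₁+j₂+J+1=7
(j₁±m₁, j₂±m₂, J±M) = (0,1,5,1,4,1)
P² = 2880/7
sum k=1..1:
  [1] −1/24 = -1/24
S = -1/24
C² = P²·S² = 5/7 ; C = -0.845154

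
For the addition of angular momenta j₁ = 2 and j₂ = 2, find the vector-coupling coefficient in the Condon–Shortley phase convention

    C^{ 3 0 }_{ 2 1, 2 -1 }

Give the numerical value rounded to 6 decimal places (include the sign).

√[7·1!3!3!/8! · 3!1!1!3!3!3!] = √(81/10)
  +(−1)^0/∏(0,1,1,1,2,2)! = 1/4  (running 1/4)
  +(−1)^1/∏(1,0,0,0,3,3)! = -1/36  (running 2/9)
⟨..|..⟩ = √(81/10)·(2/9) = +0.632456

+√(2/5) ≈ +0.632456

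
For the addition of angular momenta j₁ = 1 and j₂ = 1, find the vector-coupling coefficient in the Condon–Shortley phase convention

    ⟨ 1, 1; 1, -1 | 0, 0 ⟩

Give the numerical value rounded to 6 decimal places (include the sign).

+√(1/3) = +0.577350

j₁+j₂−J=2  J+j₁−j₂=0  J−j₁+j₂=0  j₁+j₂+J+1=3
(j₁±m₁, j₂±m₂, J±M) = (2,0,0,2,0,0)
P² = 4/3
sum k=0..0:
  [0] +1/2 = 1/2
S = 1/2
C² = P²·S² = 1/3 ; C = +0.577350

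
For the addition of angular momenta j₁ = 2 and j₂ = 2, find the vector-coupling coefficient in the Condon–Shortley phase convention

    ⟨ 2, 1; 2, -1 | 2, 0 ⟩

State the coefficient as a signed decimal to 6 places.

+0.267261  (= +√(1/14))

triangle: 2!*2!*2!/7! = 8/5040
(j±m)!: 3!*1!*1!*3!*2!*2! = 144
prefactor² = (2J+1)*Δ*N² = 8/7
  k=0: +1/(0!*2!*1!*1!*1!*1!) = 1/2
  k=1: −1/(1!*1!*0!*0!*2!*2!) = -1/4
Σ = 1/4  ⇒  CG² = 8/7*1/4² = 1/14
CG = +√(1/14) = +0.267261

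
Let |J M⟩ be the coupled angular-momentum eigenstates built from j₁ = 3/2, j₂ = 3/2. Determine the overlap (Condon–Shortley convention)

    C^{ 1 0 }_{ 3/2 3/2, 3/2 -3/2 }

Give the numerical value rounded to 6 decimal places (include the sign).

triangle: 2!·1!·1!/5! = 2/120
(j±m)!: 3!·0!·0!·3!·1!·1! = 36
prefactor² = (2J+1)·Δ·N² = 9/5
  k=0: +1/(0!·2!·0!·0!·1!·1!) = 1/2
Σ = 1/2  ⇒  CG² = 9/5·1/2² = 9/20
CG = +√(9/20) = +0.670820

+0.670820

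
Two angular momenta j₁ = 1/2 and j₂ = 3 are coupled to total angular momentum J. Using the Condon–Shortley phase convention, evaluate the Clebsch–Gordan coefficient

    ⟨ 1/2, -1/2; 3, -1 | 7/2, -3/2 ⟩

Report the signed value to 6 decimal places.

j₁+j₂−J=0  J+j₁−j₂=1  J−j₁+j₂=6  j₁+j₂+J+1=8
(j₁±m₁, j₂±m₂, J±M) = (0,1,2,4,2,5)
P² = 11520/7
sum k=0..0:
  [0] +1/48 = 1/48
S = 1/48
C² = P²·S² = 5/7 ; C = +0.845154

+0.845154  (= +√(5/7))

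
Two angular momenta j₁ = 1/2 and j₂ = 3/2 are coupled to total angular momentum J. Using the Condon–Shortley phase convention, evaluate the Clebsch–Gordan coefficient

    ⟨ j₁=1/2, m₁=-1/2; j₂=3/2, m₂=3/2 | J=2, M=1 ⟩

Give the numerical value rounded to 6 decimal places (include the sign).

+0.500000  (= +√(1/4))

triangle: 0!·1!·3!/5! = 6/120
(j±m)!: 0!·1!·3!·0!·3!·1! = 36
prefactor² = (2J+1)·Δ·N² = 9
  k=0: +1/(0!·0!·1!·3!·0!·0!) = 1/6
Σ = 1/6  ⇒  CG² = 9·1/6² = 1/4
CG = +√(1/4) = +0.500000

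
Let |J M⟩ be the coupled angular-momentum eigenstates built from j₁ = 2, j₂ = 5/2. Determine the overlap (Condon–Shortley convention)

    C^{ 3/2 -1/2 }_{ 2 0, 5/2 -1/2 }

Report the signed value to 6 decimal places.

j₁+j₂−J=3  J+j₁−j₂=1  J−j₁+j₂=2  j₁+j₂+J+1=7
(j₁±m₁, j₂±m₂, J±M) = (2,2,2,3,1,2)
P² = 32/35
sum k=1..2:
  [1] −1/2 = -1/2
  [2] +1/4 = 1/4
S = -1/4
C² = P²·S² = 2/35 ; C = -0.239046

-0.239046  (= −√(2/35))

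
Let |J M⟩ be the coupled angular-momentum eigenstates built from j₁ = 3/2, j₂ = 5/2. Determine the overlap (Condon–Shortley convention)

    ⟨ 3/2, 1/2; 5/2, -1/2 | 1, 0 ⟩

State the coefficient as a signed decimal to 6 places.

−√(3/10) = -0.547723

√[3·3!0!2!/6! · 2!1!2!3!1!1!] = √(6/5)
  +(−1)^1/∏(1,2,0,1,0,1)! = -1/2  (running -1/2)
⟨..|..⟩ = √(6/5)·(-1/2) = -0.547723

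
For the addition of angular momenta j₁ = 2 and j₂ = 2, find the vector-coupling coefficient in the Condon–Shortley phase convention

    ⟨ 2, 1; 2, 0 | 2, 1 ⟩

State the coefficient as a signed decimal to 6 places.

√[5·2!2!2!/7! · 3!1!2!2!3!1!] = √(8/7)
  +(−1)^0/∏(0,2,1,2,1,0)! = 1/4  (running 1/4)
  +(−1)^1/∏(1,1,0,1,2,1)! = -1/2  (running -1/4)
⟨..|..⟩ = √(8/7)·(-1/4) = -0.267261

−√(1/14) = -0.267261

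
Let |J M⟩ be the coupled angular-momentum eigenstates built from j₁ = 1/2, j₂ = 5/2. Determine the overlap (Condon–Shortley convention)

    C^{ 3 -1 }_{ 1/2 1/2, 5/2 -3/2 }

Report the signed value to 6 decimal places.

√[7·0!1!5!/7! · 1!0!1!4!2!4!] = √(192)
  +(−1)^0/∏(0,0,0,1,1,4)! = 1/24  (running 1/24)
⟨..|..⟩ = √(192)·(1/24) = +0.577350

+0.577350  (= +√(1/3))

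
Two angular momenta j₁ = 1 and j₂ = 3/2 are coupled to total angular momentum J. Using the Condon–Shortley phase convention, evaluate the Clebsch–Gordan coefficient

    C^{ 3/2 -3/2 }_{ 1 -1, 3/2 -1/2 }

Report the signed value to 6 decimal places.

-0.632456

triangle: 1!·1!·2!/5! = 2/120
(j±m)!: 0!·2!·1!·2!·0!·3! = 24
prefactor² = (2J+1)·Δ·N² = 8/5
  k=1: −1/(1!·0!·1!·0!·0!·2!) = -1/2
Σ = -1/2  ⇒  CG² = 8/5·(-1/2)² = 2/5
CG = −√(2/5) = -0.632456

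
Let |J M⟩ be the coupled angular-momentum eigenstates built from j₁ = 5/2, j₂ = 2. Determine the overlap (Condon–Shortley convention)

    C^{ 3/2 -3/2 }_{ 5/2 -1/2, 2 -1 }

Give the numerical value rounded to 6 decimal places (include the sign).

−√(9/35) ≈ -0.507093

triangle: 3!×2!×1!/7! = 12/5040
(j±m)!: 2!×3!×1!×3!×0!×3! = 432
prefactor² = (2J+1)×Δ×N² = 144/35
  k=1: −1/(1!×2!×2!×0!×0!×1!) = -1/4
Σ = -1/4  ⇒  CG² = 144/35×(-1/4)² = 9/35
CG = −√(9/35) = -0.507093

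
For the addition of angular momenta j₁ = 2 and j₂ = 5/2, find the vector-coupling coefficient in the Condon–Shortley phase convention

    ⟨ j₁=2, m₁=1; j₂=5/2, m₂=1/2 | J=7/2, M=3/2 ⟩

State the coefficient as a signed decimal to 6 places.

+√(2/21) = +0.308607

√[8·1!3!4!/9! · 3!1!3!2!5!2!] = √(384/7)
  +(−1)^0/∏(0,1,1,3,2,1)! = 1/12  (running 1/12)
  +(−1)^1/∏(1,0,0,2,3,2)! = -1/24  (running 1/24)
⟨..|..⟩ = √(384/7)·(1/24) = +0.308607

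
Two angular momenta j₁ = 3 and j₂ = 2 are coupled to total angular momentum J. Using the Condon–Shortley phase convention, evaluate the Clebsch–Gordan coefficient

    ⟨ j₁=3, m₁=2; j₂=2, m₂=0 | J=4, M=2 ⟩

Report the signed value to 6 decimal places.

+√(12/35) ≈ +0.585540

j₁+j₂−J=1  J+j₁−j₂=5  J−j₁+j₂=3  j₁+j₂+J+1=10
(j₁±m₁, j₂±m₂, J±M) = (5,1,2,2,6,2)
P² = 8640/7
sum k=0..1:
  [0] +1/48 = 1/48
  [1] −1/240 = -1/240
S = 1/60
C² = P²·S² = 12/35 ; C = +0.585540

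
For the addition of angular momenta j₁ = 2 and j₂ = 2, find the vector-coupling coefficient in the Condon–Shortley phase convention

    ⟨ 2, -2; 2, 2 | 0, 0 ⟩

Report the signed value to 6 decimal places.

triangle: 4!·0!·0!/5! = 24/120
(j±m)!: 0!·4!·4!·0!·0!·0! = 576
prefactor² = (2J+1)·Δ·N² = 576/5
  k=4: +1/(4!·0!·0!·0!·0!·0!) = 1/24
Σ = 1/24  ⇒  CG² = 576/5·1/24² = 1/5
CG = +√(1/5) = +0.447214

+0.447214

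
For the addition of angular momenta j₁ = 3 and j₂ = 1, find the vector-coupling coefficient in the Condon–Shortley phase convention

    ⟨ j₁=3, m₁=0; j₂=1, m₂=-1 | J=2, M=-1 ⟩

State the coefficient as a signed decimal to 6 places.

+√(1/7) ≈ +0.377964

√[5·2!4!0!/7! · 3!3!0!2!1!3!] = √(144/7)
  +(−1)^0/∏(0,2,3,0,1,0)! = 1/12  (running 1/12)
⟨..|..⟩ = √(144/7)·(1/12) = +0.377964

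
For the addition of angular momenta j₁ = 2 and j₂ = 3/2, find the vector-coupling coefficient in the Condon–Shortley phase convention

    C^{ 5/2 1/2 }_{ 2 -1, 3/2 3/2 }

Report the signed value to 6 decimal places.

-0.621059  (= −√(27/70))

√[6·1!3!2!/7! · 1!3!3!0!3!2!] = √(216/35)
  +(−1)^1/∏(1,0,2,2,1,0)! = -1/4  (running -1/4)
⟨..|..⟩ = √(216/35)·(-1/4) = -0.621059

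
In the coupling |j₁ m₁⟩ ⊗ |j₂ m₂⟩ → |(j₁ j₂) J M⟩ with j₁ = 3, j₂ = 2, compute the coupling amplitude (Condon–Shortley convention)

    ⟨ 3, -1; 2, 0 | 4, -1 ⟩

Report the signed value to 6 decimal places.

−√(3/28) ≈ -0.327327

triangle: 1!·5!·3!/10! = 720/3628800
(j±m)!: 2!·4!·2!·2!·3!·5! = 138240
prefactor² = (2J+1)·Δ·N² = 1728/7
  k=0: +1/(0!·1!·4!·2!·1!·1!) = 1/48
  k=1: −1/(1!·0!·3!·1!·2!·2!) = -1/24
Σ = -1/48  ⇒  CG² = 1728/7·(-1/48)² = 3/28
CG = −√(3/28) = -0.327327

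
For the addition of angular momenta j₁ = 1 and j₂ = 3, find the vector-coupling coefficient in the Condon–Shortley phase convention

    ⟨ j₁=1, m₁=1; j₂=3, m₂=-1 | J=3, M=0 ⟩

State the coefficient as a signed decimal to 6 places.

triangle: 1!·1!·5!/8! = 120/40320
(j±m)!: 2!·0!·2!·4!·3!·3! = 3456
prefactor² = (2J+1)·Δ·N² = 72
  k=0: +1/(0!·1!·0!·2!·1!·3!) = 1/12
Σ = 1/12  ⇒  CG² = 72·1/12² = 1/2
CG = +√(1/2) = +0.707107

+√(1/2) = +0.707107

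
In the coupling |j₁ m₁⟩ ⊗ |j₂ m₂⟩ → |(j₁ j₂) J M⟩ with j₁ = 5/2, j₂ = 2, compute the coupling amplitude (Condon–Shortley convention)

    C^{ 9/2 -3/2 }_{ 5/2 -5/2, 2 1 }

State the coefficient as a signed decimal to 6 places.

+√(1/21) ≈ +0.218218

triangle: 0!×5!×4!/10! = 2880/3628800
(j±m)!: 0!×5!×3!×1!×3!×6! = 3110400
prefactor² = (2J+1)×Δ×N² = 172800/7
  k=0: +1/(0!×0!×5!×3!×0!×1!) = 1/720
Σ = 1/720  ⇒  CG² = 172800/7×1/720² = 1/21
CG = +√(1/21) = +0.218218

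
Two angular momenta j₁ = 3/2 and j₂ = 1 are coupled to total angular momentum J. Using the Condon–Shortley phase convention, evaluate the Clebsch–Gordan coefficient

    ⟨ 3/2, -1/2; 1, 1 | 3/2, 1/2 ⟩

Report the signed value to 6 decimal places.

√[4·1!2!1!/5! · 1!2!2!0!2!1!] = √(8/15)
  +(−1)^1/∏(1,0,1,1,1,0)! = -1  (running -1)
⟨..|..⟩ = √(8/15)·(-1) = -0.730297

-0.730297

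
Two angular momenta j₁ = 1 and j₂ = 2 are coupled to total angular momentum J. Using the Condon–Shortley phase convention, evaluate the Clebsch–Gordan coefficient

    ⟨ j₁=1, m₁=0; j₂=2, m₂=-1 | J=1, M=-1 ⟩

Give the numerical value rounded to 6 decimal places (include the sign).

√[3·2!0!2!/5! · 1!1!1!3!0!2!] = √(6/5)
  +(−1)^1/∏(1,1,0,0,0,2)! = -1/2  (running -1/2)
⟨..|..⟩ = √(6/5)·(-1/2) = -0.547723

−√(3/10) = -0.547723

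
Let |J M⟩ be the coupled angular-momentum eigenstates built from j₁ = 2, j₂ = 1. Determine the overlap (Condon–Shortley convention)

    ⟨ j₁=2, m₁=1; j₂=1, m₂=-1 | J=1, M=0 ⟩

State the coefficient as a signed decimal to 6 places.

√[3·2!2!0!/5! · 3!1!0!2!1!1!] = √(6/5)
  +(−1)^0/∏(0,2,1,0,1,0)! = 1/2  (running 1/2)
⟨..|..⟩ = √(6/5)·(1/2) = +0.547723

+0.547723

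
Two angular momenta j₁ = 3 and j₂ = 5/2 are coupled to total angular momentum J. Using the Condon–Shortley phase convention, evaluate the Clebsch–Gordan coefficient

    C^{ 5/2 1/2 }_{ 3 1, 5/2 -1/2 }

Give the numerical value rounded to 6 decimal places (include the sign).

-0.478091

triangle: 3!×3!×2!/9! = 72/362880
(j±m)!: 4!×2!×2!×3!×3!×2! = 6912
prefactor² = (2J+1)×Δ×N² = 288/35
  k=0: +1/(0!×3!×2!×2!×1!×0!) = 1/24
  k=1: −1/(1!×2!×1!×1!×2!×1!) = -1/4
  k=2: +1/(2!×1!×0!×0!×3!×2!) = 1/24
Σ = -1/6  ⇒  CG² = 288/35×(-1/6)² = 8/35
CG = −√(8/35) = -0.478091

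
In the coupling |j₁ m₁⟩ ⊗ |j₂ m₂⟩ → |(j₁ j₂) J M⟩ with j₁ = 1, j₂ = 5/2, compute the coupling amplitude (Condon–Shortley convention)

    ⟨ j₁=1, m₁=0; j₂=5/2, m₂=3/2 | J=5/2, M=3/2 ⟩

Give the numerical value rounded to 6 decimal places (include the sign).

triangle: 1!×1!×4!/7! = 24/5040
(j±m)!: 1!×1!×4!×1!×4!×1! = 576
prefactor² = (2J+1)×Δ×N² = 576/35
  k=0: +1/(0!×1!×1!×4!×0!×0!) = 1/24
  k=1: −1/(1!×0!×0!×3!×1!×1!) = -1/6
Σ = -1/8  ⇒  CG² = 576/35×(-1/8)² = 9/35
CG = −√(9/35) = -0.507093

−√(9/35) = -0.507093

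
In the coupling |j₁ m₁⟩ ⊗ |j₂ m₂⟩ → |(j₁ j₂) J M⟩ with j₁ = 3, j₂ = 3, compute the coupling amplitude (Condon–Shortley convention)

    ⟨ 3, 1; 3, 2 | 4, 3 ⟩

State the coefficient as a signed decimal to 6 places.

−√(1/11) = -0.301511

√[9·2!4!4!/11! · 4!2!5!1!7!1!] = √(82944/11)
  +(−1)^1/∏(1,1,1,4,3,0)! = -1/144  (running -1/144)
  +(−1)^2/∏(2,0,0,3,4,1)! = 1/288  (running -1/288)
⟨..|..⟩ = √(82944/11)·(-1/288) = -0.301511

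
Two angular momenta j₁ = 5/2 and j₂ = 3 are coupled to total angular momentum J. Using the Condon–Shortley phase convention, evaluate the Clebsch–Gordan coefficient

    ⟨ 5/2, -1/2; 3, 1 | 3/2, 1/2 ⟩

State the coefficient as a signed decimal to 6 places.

√[4·4!1!2!/8! · 2!3!4!2!2!1!] = √(192/35)
  +(−1)^2/∏(2,2,1,2,0,0)! = 1/8  (running 1/8)
  +(−1)^3/∏(3,1,0,1,1,1)! = -1/6  (running -1/24)
⟨..|..⟩ = √(192/35)·(-1/24) = -0.097590

−√(1/105) ≈ -0.097590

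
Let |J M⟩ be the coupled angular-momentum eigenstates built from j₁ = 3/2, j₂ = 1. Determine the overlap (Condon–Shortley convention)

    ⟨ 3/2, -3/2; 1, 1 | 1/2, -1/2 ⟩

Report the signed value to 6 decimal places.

triangle: 2!*1!*0!/4! = 2/24
(j±m)!: 0!*3!*2!*0!*0!*1! = 12
prefactor² = (2J+1)*Δ*N² = 2
  k=2: +1/(2!*0!*1!*0!*0!*0!) = 1/2
Σ = 1/2  ⇒  CG² = 2*1/2² = 1/2
CG = +√(1/2) = +0.707107

+0.707107  (= +√(1/2))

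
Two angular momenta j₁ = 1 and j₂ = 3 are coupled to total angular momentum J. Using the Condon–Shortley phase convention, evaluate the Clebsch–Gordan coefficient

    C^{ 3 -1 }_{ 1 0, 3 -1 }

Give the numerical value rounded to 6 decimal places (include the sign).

+√(1/12) ≈ +0.288675

triangle: 1!*1!*5!/8! = 120/40320
(j±m)!: 1!*1!*2!*4!*2!*4! = 2304
prefactor² = (2J+1)*Δ*N² = 48
  k=0: +1/(0!*1!*1!*2!*0!*3!) = 1/12
  k=1: −1/(1!*0!*0!*1!*1!*4!) = -1/24
Σ = 1/24  ⇒  CG² = 48*1/24² = 1/12
CG = +√(1/12) = +0.288675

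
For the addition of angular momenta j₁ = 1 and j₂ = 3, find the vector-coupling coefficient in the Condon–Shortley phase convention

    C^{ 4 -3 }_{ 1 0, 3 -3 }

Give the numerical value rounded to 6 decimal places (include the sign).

+0.500000  (= +√(1/4))

j₁+j₂−J=0  J+j₁−j₂=2  J−j₁+j₂=6  j₁+j₂+J+1=9
(j₁±m₁, j₂±m₂, J±M) = (1,1,0,6,1,7)
P² = 129600
sum k=0..0:
  [0] +1/720 = 1/720
S = 1/720
C² = P²·S² = 1/4 ; C = +0.500000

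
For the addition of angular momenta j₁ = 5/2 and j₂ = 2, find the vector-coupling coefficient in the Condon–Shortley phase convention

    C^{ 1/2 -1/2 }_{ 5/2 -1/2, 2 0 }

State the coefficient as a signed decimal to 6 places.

+0.447214

triangle: 4!*1!*0!/6! = 24/720
(j±m)!: 2!*3!*2!*2!*0!*1! = 48
prefactor² = (2J+1)*Δ*N² = 16/5
  k=2: +1/(2!*2!*1!*0!*0!*0!) = 1/4
Σ = 1/4  ⇒  CG² = 16/5*1/4² = 1/5
CG = +√(1/5) = +0.447214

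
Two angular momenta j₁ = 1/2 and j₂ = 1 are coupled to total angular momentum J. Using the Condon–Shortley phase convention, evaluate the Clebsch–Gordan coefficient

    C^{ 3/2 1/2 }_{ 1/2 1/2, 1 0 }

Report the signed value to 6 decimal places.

j₁+j₂−J=0  J+j₁−j₂=1  J−j₁+j₂=2  j₁+j₂+J+1=4
(j₁±m₁, j₂±m₂, J±M) = (1,0,1,1,2,1)
P² = 2/3
sum k=0..0:
  [0] +1/1 = 1
S = 1
C² = P²·S² = 2/3 ; C = +0.816497

+√(2/3) = +0.816497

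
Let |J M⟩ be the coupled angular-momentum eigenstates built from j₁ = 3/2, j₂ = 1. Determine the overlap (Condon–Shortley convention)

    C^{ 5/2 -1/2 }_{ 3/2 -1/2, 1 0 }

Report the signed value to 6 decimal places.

+0.774597

j₁+j₂−J=0  J+j₁−j₂=3  J−j₁+j₂=2  j₁+j₂+J+1=6
(j₁±m₁, j₂±m₂, J±M) = (1,2,1,1,2,3)
P² = 12/5
sum k=0..0:
  [0] +1/2 = 1/2
S = 1/2
C² = P²·S² = 3/5 ; C = +0.774597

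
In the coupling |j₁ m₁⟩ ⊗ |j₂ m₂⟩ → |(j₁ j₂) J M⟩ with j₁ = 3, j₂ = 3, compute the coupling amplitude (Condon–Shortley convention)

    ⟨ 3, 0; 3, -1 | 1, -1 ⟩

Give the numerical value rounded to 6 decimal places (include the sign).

+√(3/14) ≈ +0.462910

√[3·5!1!1!/8! · 3!3!2!4!0!2!] = √(216/7)
  +(−1)^2/∏(2,3,1,0,0,1)! = 1/12  (running 1/12)
⟨..|..⟩ = √(216/7)·(1/12) = +0.462910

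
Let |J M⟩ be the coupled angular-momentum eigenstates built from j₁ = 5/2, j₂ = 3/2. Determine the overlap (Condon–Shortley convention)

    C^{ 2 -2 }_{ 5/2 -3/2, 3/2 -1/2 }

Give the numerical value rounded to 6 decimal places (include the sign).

−√(8/21) = -0.617213

j₁+j₂−J=2  J+j₁−j₂=3  J−j₁+j₂=1  j₁+j₂+J+1=7
(j₁±m₁, j₂±m₂, J±M) = (1,4,1,2,0,4)
P² = 96/7
sum k=1..1:
  [1] −1/6 = -1/6
S = -1/6
C² = P²·S² = 8/21 ; C = -0.617213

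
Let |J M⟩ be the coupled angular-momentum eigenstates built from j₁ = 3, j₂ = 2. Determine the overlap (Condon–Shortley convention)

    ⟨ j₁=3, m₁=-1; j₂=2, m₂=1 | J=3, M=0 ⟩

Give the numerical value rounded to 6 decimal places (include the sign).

+√(1/30) ≈ +0.182574

√[7·2!4!2!/9! · 2!4!3!1!3!3!] = √(96/5)
  +(−1)^1/∏(1,1,3,2,1,0)! = -1/12  (running -1/12)
  +(−1)^2/∏(2,0,2,1,2,1)! = 1/8  (running 1/24)
⟨..|..⟩ = √(96/5)·(1/24) = +0.182574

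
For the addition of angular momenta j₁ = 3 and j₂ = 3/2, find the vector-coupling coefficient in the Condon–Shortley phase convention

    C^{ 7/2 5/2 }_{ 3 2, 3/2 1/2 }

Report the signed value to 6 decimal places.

j₁+j₂−J=1  J+j₁−j₂=5  J−j₁+j₂=2  j₁+j₂+J+1=9
(j₁±m₁, j₂±m₂, J±M) = (5,1,2,1,6,1)
P² = 6400/7
sum k=0..1:
  [0] +1/48 = 1/48
  [1] −1/120 = -1/120
S = 1/80
C² = P²·S² = 1/7 ; C = +0.377964

+√(1/7) = +0.377964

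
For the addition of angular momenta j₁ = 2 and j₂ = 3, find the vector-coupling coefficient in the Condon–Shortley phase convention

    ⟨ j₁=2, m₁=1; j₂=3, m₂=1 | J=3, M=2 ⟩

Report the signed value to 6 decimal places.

-0.500000

j₁+j₂−J=2  J+j₁−j₂=2  J−j₁+j₂=4  j₁+j₂+J+1=9
(j₁±m₁, j₂±m₂, J±M) = (3,1,4,2,5,1)
P² = 64
sum k=0..1:
  [0] +1/48 = 1/48
  [1] −1/12 = -1/12
S = -1/16
C² = P²·S² = 1/4 ; C = -0.500000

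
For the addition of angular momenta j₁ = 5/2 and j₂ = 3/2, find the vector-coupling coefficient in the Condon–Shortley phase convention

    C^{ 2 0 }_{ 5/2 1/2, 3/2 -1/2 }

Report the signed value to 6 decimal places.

-0.267261

triangle: 2!*3!*1!/7! = 12/5040
(j±m)!: 3!*2!*1!*2!*2!*2! = 96
prefactor² = (2J+1)*Δ*N² = 8/7
  k=0: +1/(0!*2!*2!*1!*1!*0!) = 1/4
  k=1: −1/(1!*1!*1!*0!*2!*1!) = -1/2
Σ = -1/4  ⇒  CG² = 8/7*(-1/4)² = 1/14
CG = −√(1/14) = -0.267261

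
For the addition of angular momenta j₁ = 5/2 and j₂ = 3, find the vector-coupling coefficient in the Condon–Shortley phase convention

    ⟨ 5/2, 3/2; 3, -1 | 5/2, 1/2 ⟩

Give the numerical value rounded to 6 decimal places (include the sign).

−√(1/35) ≈ -0.169031

triangle: 3!×2!×3!/9! = 72/362880
(j±m)!: 4!×1!×2!×4!×3!×2! = 13824
prefactor² = (2J+1)×Δ×N² = 576/35
  k=0: +1/(0!×3!×1!×2!×1!×1!) = 1/12
  k=1: −1/(1!×2!×0!×1!×2!×2!) = -1/8
Σ = -1/24  ⇒  CG² = 576/35×(-1/24)² = 1/35
CG = −√(1/35) = -0.169031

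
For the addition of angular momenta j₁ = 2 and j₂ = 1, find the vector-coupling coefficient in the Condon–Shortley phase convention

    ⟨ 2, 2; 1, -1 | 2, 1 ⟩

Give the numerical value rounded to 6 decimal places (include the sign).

j₁+j₂−J=1  J+j₁−j₂=3  J−j₁+j₂=1  j₁+j₂+J+1=6
(j₁±m₁, j₂±m₂, J±M) = (4,0,0,2,3,1)
P² = 12
sum k=0..0:
  [0] +1/6 = 1/6
S = 1/6
C² = P²·S² = 1/3 ; C = +0.577350

+0.577350  (= +√(1/3))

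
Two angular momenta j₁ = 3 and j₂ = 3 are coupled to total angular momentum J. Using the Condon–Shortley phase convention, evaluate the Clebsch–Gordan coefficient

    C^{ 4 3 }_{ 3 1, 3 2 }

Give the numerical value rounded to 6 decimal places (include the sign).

−√(1/11) = -0.301511

triangle: 2!*4!*4!/11! = 1152/39916800
(j±m)!: 4!*2!*5!*1!*7!*1! = 29030400
prefactor² = (2J+1)*Δ*N² = 82944/11
  k=1: −1/(1!*1!*1!*4!*3!*0!) = -1/144
  k=2: +1/(2!*0!*0!*3!*4!*1!) = 1/288
Σ = -1/288  ⇒  CG² = 82944/11*(-1/288)² = 1/11
CG = −√(1/11) = -0.301511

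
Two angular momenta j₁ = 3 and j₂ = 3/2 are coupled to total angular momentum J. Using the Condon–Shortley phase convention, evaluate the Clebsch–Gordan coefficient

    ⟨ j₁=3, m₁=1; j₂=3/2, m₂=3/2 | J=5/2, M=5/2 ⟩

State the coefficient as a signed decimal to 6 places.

j₁+j₂−J=2  J+j₁−j₂=4  J−j₁+j₂=1  j₁+j₂+J+1=8
(j₁±m₁, j₂±m₂, J±M) = (4,2,3,0,5,0)
P² = 1728/7
sum k=2..2:
  [2] +1/48 = 1/48
S = 1/48
C² = P²·S² = 3/28 ; C = +0.327327

+√(3/28) ≈ +0.327327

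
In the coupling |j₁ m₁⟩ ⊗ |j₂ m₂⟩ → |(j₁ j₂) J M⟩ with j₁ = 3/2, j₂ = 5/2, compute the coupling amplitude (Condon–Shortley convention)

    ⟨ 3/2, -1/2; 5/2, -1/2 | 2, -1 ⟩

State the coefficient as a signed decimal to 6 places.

triangle: 2!·1!·3!/7! = 12/5040
(j±m)!: 1!·2!·2!·3!·1!·3! = 144
prefactor² = (2J+1)·Δ·N² = 12/7
  k=1: −1/(1!·1!·1!·1!·0!·2!) = -1/2
  k=2: +1/(2!·0!·0!·0!·1!·3!) = 1/12
Σ = -5/12  ⇒  CG² = 12/7·(-5/12)² = 25/84
CG = −√(25/84) = -0.545545

−√(25/84) ≈ -0.545545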